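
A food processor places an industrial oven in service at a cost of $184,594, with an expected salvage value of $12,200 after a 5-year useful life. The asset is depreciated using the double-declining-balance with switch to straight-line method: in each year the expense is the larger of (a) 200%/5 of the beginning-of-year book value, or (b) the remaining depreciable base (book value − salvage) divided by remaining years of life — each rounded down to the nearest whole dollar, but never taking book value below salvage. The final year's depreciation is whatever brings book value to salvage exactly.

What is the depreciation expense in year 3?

Depreciable base = $184,594 − $12,200 = $172,394.
Year 1: DB = ⌊$184,594 × 200%/5⌋ = $73,837; SL = ⌊$172,394/5⌋ = $34,478 → take DB $73,837. Book value $110,757.
Year 2: DB = ⌊$110,757 × 200%/5⌋ = $44,302; SL = ⌊$98,557/4⌋ = $24,639 → take DB $44,302. Book value $66,455.
Year 3: DB = ⌊$66,455 × 200%/5⌋ = $26,582; SL = ⌊$54,255/3⌋ = $18,085 → take DB $26,582. Book value $39,873.

$26,582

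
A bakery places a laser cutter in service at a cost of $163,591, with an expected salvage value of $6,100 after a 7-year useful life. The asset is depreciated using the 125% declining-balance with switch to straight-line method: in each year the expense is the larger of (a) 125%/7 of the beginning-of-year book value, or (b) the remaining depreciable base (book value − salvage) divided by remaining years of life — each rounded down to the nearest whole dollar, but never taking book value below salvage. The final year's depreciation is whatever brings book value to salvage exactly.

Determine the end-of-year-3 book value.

Depreciable base = $163,591 − $6,100 = $157,491.
Year 1: DB = ⌊$163,591 × 125%/7⌋ = $29,212; SL = ⌊$157,491/7⌋ = $22,498 → take DB $29,212. Book value $134,379.
Year 2: DB = ⌊$134,379 × 125%/7⌋ = $23,996; SL = ⌊$128,279/6⌋ = $21,379 → take DB $23,996. Book value $110,383.
Year 3: DB = ⌊$110,383 × 125%/7⌋ = $19,711; SL = ⌊$104,283/5⌋ = $20,856 → take SL $20,856. Book value $89,527.

$89,527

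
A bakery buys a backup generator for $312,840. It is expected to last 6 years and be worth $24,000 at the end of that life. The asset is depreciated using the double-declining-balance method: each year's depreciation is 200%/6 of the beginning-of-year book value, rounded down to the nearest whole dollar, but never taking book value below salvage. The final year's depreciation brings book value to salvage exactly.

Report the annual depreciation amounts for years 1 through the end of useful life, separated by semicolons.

Depreciable base = $312,840 − $24,000 = $288,840.
Year 1: ⌊$312,840 × 200%/6⌋ = $104,280. Book value $208,560.
Year 2: ⌊$208,560 × 200%/6⌋ = $69,520. Book value $139,040.
Year 3: ⌊$139,040 × 200%/6⌋ = $46,346. Book value $92,694.
Year 4: ⌊$92,694 × 200%/6⌋ = $30,898. Book value $61,796.
Year 5: ⌊$61,796 × 200%/6⌋ = $20,598. Book value $41,198.
Year 6 (final): $41,198 − $24,000 = $17,198. Book value $24,000.

$104,280; $69,520; $46,346; $30,898; $20,598; $17,198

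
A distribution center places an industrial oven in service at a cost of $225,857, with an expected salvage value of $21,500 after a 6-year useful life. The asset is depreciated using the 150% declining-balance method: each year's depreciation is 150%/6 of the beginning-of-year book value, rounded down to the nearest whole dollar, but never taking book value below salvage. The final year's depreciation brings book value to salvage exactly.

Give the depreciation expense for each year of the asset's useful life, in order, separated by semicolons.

Depreciable base = $225,857 − $21,500 = $204,357.
Year 1: ⌊$225,857 × 150%/6⌋ = $56,464. Book value $169,393.
Year 2: ⌊$169,393 × 150%/6⌋ = $42,348. Book value $127,045.
Year 3: ⌊$127,045 × 150%/6⌋ = $31,761. Book value $95,284.
Year 4: ⌊$95,284 × 150%/6⌋ = $23,821. Book value $71,463.
Year 5: ⌊$71,463 × 150%/6⌋ = $17,865. Book value $53,598.
Year 6 (final): $53,598 − $21,500 = $32,098. Book value $21,500.

$56,464; $42,348; $31,761; $23,821; $17,865; $32,098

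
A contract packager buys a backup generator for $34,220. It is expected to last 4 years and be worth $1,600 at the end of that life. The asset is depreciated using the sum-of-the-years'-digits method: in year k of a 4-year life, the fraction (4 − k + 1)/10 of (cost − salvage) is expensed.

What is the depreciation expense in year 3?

$6,524

Depreciable base = $34,220 − $1,600 = $32,620.
Sum of the years' digits = 4+3+2+1 = 10.
Year 1: $32,620 × 4/10 = $13,048. Book value $21,172.
Year 2: $32,620 × 3/10 = $9,786. Book value $11,386.
Year 3: $32,620 × 2/10 = $6,524. Book value $4,862.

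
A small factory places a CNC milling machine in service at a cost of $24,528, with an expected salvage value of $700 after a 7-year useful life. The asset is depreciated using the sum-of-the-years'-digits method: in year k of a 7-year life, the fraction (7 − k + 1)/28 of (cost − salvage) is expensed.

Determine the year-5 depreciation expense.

$2,553

Depreciable base = $24,528 − $700 = $23,828.
Sum of the years' digits = 7+6+5+4+3+2+1 = 28.
Year 1: $23,828 × 7/28 = $5,957. Book value $18,571.
Year 2: $23,828 × 6/28 = $5,106. Book value $13,465.
Year 3: $23,828 × 5/28 = $4,255. Book value $9,210.
Year 4: $23,828 × 4/28 = $3,404. Book value $5,806.
Year 5: $23,828 × 3/28 = $2,553. Book value $3,253.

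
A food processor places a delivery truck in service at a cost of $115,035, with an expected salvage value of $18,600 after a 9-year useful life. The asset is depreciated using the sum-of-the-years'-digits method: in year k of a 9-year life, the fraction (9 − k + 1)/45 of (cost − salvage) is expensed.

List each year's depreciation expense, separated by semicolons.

$19,287; $17,144; $15,001; $12,858; $10,715; $8,572; $6,429; $4,286; $2,143

Depreciable base = $115,035 − $18,600 = $96,435.
Sum of the years' digits = 9+8+7+6+5+4+3+2+1 = 45.
Year 1: $96,435 × 9/45 = $19,287. Book value $95,748.
Year 2: $96,435 × 8/45 = $17,144. Book value $78,604.
Year 3: $96,435 × 7/45 = $15,001. Book value $63,603.
Year 4: $96,435 × 6/45 = $12,858. Book value $50,745.
Year 5: $96,435 × 5/45 = $10,715. Book value $40,030.
Year 6: $96,435 × 4/45 = $8,572. Book value $31,458.
Year 7: $96,435 × 3/45 = $6,429. Book value $25,029.
Year 8: $96,435 × 2/45 = $4,286. Book value $20,743.
Year 9: $96,435 × 1/45 = $2,143. Book value $18,600.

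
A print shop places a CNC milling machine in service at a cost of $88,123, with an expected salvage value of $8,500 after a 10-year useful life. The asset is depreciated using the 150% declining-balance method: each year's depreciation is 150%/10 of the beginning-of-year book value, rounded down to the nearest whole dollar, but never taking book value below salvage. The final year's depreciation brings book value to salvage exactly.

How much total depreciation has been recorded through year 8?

$64,108

Depreciable base = $88,123 − $8,500 = $79,623.
Year 1: ⌊$88,123 × 150%/10⌋ = $13,218. Book value $74,905.
Year 2: ⌊$74,905 × 150%/10⌋ = $11,235. Book value $63,670.
Year 3: ⌊$63,670 × 150%/10⌋ = $9,550. Book value $54,120.
Year 4: ⌊$54,120 × 150%/10⌋ = $8,118. Book value $46,002.
Year 5: ⌊$46,002 × 150%/10⌋ = $6,900. Book value $39,102.
Year 6: ⌊$39,102 × 150%/10⌋ = $5,865. Book value $33,237.
Year 7: ⌊$33,237 × 150%/10⌋ = $4,985. Book value $28,252.
Year 8: ⌊$28,252 × 150%/10⌋ = $4,237. Book value $24,015.
Accumulated through year 8 = $88,123 − $24,015 = $64,108.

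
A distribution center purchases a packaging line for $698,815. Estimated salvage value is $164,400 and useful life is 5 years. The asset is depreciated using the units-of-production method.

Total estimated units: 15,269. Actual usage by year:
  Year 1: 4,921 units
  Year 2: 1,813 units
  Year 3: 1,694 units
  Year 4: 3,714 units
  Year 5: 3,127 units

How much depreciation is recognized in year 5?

$109,445

Depreciable base = $698,815 − $164,400 = $534,415.
Rate = $534,415 / 15,269 units = $35 per unit.
Year 1: 4,921 × $35 = $172,235. Book value $526,580.
Year 2: 1,813 × $35 = $63,455. Book value $463,125.
Year 3: 1,694 × $35 = $59,290. Book value $403,835.
Year 4: 3,714 × $35 = $129,990. Book value $273,845.
Year 5: 3,127 × $35 = $109,445. Book value $164,400.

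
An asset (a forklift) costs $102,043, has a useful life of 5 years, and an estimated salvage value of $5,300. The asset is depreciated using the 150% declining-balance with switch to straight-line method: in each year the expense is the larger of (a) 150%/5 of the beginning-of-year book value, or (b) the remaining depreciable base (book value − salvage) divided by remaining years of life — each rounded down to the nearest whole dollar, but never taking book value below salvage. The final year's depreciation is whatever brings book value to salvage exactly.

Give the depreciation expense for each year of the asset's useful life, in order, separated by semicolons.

Depreciable base = $102,043 − $5,300 = $96,743.
Year 1: DB = ⌊$102,043 × 150%/5⌋ = $30,612; SL = ⌊$96,743/5⌋ = $19,348 → take DB $30,612. Book value $71,431.
Year 2: DB = ⌊$71,431 × 150%/5⌋ = $21,429; SL = ⌊$66,131/4⌋ = $16,532 → take DB $21,429. Book value $50,002.
Year 3: DB = ⌊$50,002 × 150%/5⌋ = $15,000; SL = ⌊$44,702/3⌋ = $14,900 → take DB $15,000. Book value $35,002.
Year 4: DB = ⌊$35,002 × 150%/5⌋ = $10,500; SL = ⌊$29,702/2⌋ = $14,851 → take SL $14,851. Book value $20,151.
Year 5 (final): $20,151 − $5,300 = $14,851. Book value $5,300.

$30,612; $21,429; $15,000; $14,851; $14,851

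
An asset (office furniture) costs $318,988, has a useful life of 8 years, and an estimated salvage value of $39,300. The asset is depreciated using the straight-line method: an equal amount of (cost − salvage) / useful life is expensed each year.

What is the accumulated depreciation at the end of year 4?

Depreciable base = $318,988 − $39,300 = $279,688.
Annual expense = $279,688 / 8 = $34,961.
End of year 1: book value $284,027.
End of year 2: book value $249,066.
End of year 3: book value $214,105.
End of year 4: book value $179,144.
Accumulated through year 4 = $318,988 − $179,144 = $139,844.

$139,844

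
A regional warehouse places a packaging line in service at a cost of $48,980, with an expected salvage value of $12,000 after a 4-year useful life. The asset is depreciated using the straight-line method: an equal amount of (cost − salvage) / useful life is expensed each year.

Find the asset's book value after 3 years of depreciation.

Depreciable base = $48,980 − $12,000 = $36,980.
Annual expense = $36,980 / 4 = $9,245.
End of year 1: book value $39,735.
End of year 2: book value $30,490.
End of year 3: book value $21,245.

$21,245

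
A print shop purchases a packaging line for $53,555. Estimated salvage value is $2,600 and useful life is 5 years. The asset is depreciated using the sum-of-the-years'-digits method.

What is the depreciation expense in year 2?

Depreciable base = $53,555 − $2,600 = $50,955.
Sum of the years' digits = 5+4+3+2+1 = 15.
Year 1: $50,955 × 5/15 = $16,985. Book value $36,570.
Year 2: $50,955 × 4/15 = $13,588. Book value $22,982.

$13,588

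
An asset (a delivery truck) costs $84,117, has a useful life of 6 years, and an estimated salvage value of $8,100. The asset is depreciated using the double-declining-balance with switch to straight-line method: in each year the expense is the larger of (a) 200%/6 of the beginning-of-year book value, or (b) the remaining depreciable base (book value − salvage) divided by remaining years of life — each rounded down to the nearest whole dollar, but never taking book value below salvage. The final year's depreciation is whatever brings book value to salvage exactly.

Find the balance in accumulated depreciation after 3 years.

$59,193

Depreciable base = $84,117 − $8,100 = $76,017.
Year 1: DB = ⌊$84,117 × 200%/6⌋ = $28,039; SL = ⌊$76,017/6⌋ = $12,669 → take DB $28,039. Book value $56,078.
Year 2: DB = ⌊$56,078 × 200%/6⌋ = $18,692; SL = ⌊$47,978/5⌋ = $9,595 → take DB $18,692. Book value $37,386.
Year 3: DB = ⌊$37,386 × 200%/6⌋ = $12,462; SL = ⌊$29,286/4⌋ = $7,321 → take DB $12,462. Book value $24,924.
Accumulated through year 3 = $84,117 − $24,924 = $59,193.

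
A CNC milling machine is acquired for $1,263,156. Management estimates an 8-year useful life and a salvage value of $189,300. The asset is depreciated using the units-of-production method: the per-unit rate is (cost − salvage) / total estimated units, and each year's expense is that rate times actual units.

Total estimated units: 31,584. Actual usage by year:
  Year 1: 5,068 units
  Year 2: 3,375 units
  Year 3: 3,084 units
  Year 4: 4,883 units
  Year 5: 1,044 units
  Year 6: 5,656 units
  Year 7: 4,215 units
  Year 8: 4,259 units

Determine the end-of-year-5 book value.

Depreciable base = $1,263,156 − $189,300 = $1,073,856.
Rate = $1,073,856 / 31,584 units = $34 per unit.
Year 1: 5,068 × $34 = $172,312. Book value $1,090,844.
Year 2: 3,375 × $34 = $114,750. Book value $976,094.
Year 3: 3,084 × $34 = $104,856. Book value $871,238.
Year 4: 4,883 × $34 = $166,022. Book value $705,216.
Year 5: 1,044 × $34 = $35,496. Book value $669,720.

$669,720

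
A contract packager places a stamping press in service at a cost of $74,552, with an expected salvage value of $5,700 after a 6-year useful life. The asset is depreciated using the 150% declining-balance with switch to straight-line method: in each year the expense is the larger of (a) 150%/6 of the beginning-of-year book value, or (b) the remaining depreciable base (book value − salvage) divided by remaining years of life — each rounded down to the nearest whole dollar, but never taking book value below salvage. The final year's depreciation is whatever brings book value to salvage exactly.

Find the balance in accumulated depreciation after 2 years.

$32,616

Depreciable base = $74,552 − $5,700 = $68,852.
Year 1: DB = ⌊$74,552 × 150%/6⌋ = $18,638; SL = ⌊$68,852/6⌋ = $11,475 → take DB $18,638. Book value $55,914.
Year 2: DB = ⌊$55,914 × 150%/6⌋ = $13,978; SL = ⌊$50,214/5⌋ = $10,042 → take DB $13,978. Book value $41,936.
Accumulated through year 2 = $74,552 − $41,936 = $32,616.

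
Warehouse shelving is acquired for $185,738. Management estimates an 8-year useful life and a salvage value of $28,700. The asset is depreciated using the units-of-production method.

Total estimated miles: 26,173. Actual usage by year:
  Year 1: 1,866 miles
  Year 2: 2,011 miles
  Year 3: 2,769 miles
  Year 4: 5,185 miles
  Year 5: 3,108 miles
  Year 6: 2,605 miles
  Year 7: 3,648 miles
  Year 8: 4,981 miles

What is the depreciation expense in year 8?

Depreciable base = $185,738 − $28,700 = $157,038.
Rate = $157,038 / 26,173 miles = $6 per mile.
Year 1: 1,866 × $6 = $11,196. Book value $174,542.
Year 2: 2,011 × $6 = $12,066. Book value $162,476.
Year 3: 2,769 × $6 = $16,614. Book value $145,862.
Year 4: 5,185 × $6 = $31,110. Book value $114,752.
Year 5: 3,108 × $6 = $18,648. Book value $96,104.
Year 6: 2,605 × $6 = $15,630. Book value $80,474.
Year 7: 3,648 × $6 = $21,888. Book value $58,586.
Year 8: 4,981 × $6 = $29,886. Book value $28,700.

$29,886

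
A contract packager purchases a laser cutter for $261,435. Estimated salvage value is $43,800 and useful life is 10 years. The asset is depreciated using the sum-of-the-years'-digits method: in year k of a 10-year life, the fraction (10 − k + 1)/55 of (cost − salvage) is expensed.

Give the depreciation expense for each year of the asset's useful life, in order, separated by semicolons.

Depreciable base = $261,435 − $43,800 = $217,635.
Sum of the years' digits = 10+9+8+7+6+5+4+3+2+1 = 55.
Year 1: $217,635 × 10/55 = $39,570. Book value $221,865.
Year 2: $217,635 × 9/55 = $35,613. Book value $186,252.
Year 3: $217,635 × 8/55 = $31,656. Book value $154,596.
Year 4: $217,635 × 7/55 = $27,699. Book value $126,897.
Year 5: $217,635 × 6/55 = $23,742. Book value $103,155.
Year 6: $217,635 × 5/55 = $19,785. Book value $83,370.
Year 7: $217,635 × 4/55 = $15,828. Book value $67,542.
Year 8: $217,635 × 3/55 = $11,871. Book value $55,671.
Year 9: $217,635 × 2/55 = $7,914. Book value $47,757.
Year 10: $217,635 × 1/55 = $3,957. Book value $43,800.

$39,570; $35,613; $31,656; $27,699; $23,742; $19,785; $15,828; $11,871; $7,914; $3,957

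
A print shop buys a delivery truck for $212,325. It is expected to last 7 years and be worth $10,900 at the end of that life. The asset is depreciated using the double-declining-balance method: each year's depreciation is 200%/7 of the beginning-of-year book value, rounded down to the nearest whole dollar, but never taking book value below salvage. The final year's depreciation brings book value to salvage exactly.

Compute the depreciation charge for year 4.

$22,108

Depreciable base = $212,325 − $10,900 = $201,425.
Year 1: ⌊$212,325 × 200%/7⌋ = $60,664. Book value $151,661.
Year 2: ⌊$151,661 × 200%/7⌋ = $43,331. Book value $108,330.
Year 3: ⌊$108,330 × 200%/7⌋ = $30,951. Book value $77,379.
Year 4: ⌊$77,379 × 200%/7⌋ = $22,108. Book value $55,271.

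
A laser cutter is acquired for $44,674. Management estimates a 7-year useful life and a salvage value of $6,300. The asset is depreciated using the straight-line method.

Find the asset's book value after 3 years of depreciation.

$28,228

Depreciable base = $44,674 − $6,300 = $38,374.
Annual expense = $38,374 / 7 = $5,482.
End of year 1: book value $39,192.
End of year 2: book value $33,710.
End of year 3: book value $28,228.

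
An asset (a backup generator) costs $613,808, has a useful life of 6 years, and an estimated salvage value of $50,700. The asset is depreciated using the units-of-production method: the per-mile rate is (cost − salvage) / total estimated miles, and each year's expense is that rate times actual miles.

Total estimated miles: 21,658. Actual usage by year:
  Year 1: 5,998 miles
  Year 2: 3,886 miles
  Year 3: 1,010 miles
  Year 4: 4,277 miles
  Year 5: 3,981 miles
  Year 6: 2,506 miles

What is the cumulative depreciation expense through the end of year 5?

Depreciable base = $613,808 − $50,700 = $563,108.
Rate = $563,108 / 21,658 miles = $26 per mile.
Year 1: 5,998 × $26 = $155,948. Book value $457,860.
Year 2: 3,886 × $26 = $101,036. Book value $356,824.
Year 3: 1,010 × $26 = $26,260. Book value $330,564.
Year 4: 4,277 × $26 = $111,202. Book value $219,362.
Year 5: 3,981 × $26 = $103,506. Book value $115,856.
Accumulated through year 5 = $613,808 − $115,856 = $497,952.

$497,952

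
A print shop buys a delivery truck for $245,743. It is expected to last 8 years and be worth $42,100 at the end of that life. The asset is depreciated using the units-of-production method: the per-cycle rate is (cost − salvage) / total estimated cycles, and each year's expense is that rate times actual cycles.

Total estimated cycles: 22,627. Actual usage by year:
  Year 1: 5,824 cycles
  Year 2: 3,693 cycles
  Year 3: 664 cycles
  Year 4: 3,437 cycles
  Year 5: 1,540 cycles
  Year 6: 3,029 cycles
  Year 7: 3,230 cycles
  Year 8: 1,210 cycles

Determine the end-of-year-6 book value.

$82,060

Depreciable base = $245,743 − $42,100 = $203,643.
Rate = $203,643 / 22,627 cycles = $9 per cycle.
Year 1: 5,824 × $9 = $52,416. Book value $193,327.
Year 2: 3,693 × $9 = $33,237. Book value $160,090.
Year 3: 664 × $9 = $5,976. Book value $154,114.
Year 4: 3,437 × $9 = $30,933. Book value $123,181.
Year 5: 1,540 × $9 = $13,860. Book value $109,321.
Year 6: 3,029 × $9 = $27,261. Book value $82,060.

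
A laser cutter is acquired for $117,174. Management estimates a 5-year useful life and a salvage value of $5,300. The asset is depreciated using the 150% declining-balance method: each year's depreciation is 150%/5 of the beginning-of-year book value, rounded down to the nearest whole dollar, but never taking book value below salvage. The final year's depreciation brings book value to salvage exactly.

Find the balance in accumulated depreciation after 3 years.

$76,982

Depreciable base = $117,174 − $5,300 = $111,874.
Year 1: ⌊$117,174 × 150%/5⌋ = $35,152. Book value $82,022.
Year 2: ⌊$82,022 × 150%/5⌋ = $24,606. Book value $57,416.
Year 3: ⌊$57,416 × 150%/5⌋ = $17,224. Book value $40,192.
Accumulated through year 3 = $117,174 − $40,192 = $76,982.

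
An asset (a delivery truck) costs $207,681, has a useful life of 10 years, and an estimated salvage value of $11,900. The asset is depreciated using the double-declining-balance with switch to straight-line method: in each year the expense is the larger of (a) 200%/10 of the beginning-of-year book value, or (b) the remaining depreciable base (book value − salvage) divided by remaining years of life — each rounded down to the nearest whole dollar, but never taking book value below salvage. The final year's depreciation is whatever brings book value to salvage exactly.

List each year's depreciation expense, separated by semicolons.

Depreciable base = $207,681 − $11,900 = $195,781.
Year 1: DB = ⌊$207,681 × 200%/10⌋ = $41,536; SL = ⌊$195,781/10⌋ = $19,578 → take DB $41,536. Book value $166,145.
Year 2: DB = ⌊$166,145 × 200%/10⌋ = $33,229; SL = ⌊$154,245/9⌋ = $17,138 → take DB $33,229. Book value $132,916.
Year 3: DB = ⌊$132,916 × 200%/10⌋ = $26,583; SL = ⌊$121,016/8⌋ = $15,127 → take DB $26,583. Book value $106,333.
Year 4: DB = ⌊$106,333 × 200%/10⌋ = $21,266; SL = ⌊$94,433/7⌋ = $13,490 → take DB $21,266. Book value $85,067.
Year 5: DB = ⌊$85,067 × 200%/10⌋ = $17,013; SL = ⌊$73,167/6⌋ = $12,194 → take DB $17,013. Book value $68,054.
Year 6: DB = ⌊$68,054 × 200%/10⌋ = $13,610; SL = ⌊$56,154/5⌋ = $11,230 → take DB $13,610. Book value $54,444.
Year 7: DB = ⌊$54,444 × 200%/10⌋ = $10,888; SL = ⌊$42,544/4⌋ = $10,636 → take DB $10,888. Book value $43,556.
Year 8: DB = ⌊$43,556 × 200%/10⌋ = $8,711; SL = ⌊$31,656/3⌋ = $10,552 → take SL $10,552. Book value $33,004.
Year 9: DB = ⌊$33,004 × 200%/10⌋ = $6,600; SL = ⌊$21,104/2⌋ = $10,552 → take SL $10,552. Book value $22,452.
Year 10 (final): $22,452 − $11,900 = $10,552. Book value $11,900.

$41,536; $33,229; $26,583; $21,266; $17,013; $13,610; $10,888; $10,552; $10,552; $10,552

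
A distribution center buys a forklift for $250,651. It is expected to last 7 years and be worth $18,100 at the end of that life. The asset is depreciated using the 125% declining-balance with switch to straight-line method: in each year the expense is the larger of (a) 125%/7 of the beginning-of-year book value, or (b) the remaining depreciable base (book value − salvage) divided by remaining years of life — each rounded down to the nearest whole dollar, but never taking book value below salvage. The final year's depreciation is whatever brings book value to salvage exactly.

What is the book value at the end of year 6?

Depreciable base = $250,651 − $18,100 = $232,551.
Year 1: DB = ⌊$250,651 × 125%/7⌋ = $44,759; SL = ⌊$232,551/7⌋ = $33,221 → take DB $44,759. Book value $205,892.
Year 2: DB = ⌊$205,892 × 125%/7⌋ = $36,766; SL = ⌊$187,792/6⌋ = $31,298 → take DB $36,766. Book value $169,126.
Year 3: DB = ⌊$169,126 × 125%/7⌋ = $30,201; SL = ⌊$151,026/5⌋ = $30,205 → take SL $30,205. Book value $138,921.
Year 4: DB = ⌊$138,921 × 125%/7⌋ = $24,807; SL = ⌊$120,821/4⌋ = $30,205 → take SL $30,205. Book value $108,716.
Year 5: DB = ⌊$108,716 × 125%/7⌋ = $19,413; SL = ⌊$90,616/3⌋ = $30,205 → take SL $30,205. Book value $78,511.
Year 6: DB = ⌊$78,511 × 125%/7⌋ = $14,019; SL = ⌊$60,411/2⌋ = $30,205 → take SL $30,205. Book value $48,306.

$48,306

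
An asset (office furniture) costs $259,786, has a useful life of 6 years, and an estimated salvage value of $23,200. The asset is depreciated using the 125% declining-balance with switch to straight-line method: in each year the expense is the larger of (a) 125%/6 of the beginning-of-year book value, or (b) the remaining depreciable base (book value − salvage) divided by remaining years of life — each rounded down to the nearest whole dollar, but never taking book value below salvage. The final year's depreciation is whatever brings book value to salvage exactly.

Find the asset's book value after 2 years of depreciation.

$162,818

Depreciable base = $259,786 − $23,200 = $236,586.
Year 1: DB = ⌊$259,786 × 125%/6⌋ = $54,122; SL = ⌊$236,586/6⌋ = $39,431 → take DB $54,122. Book value $205,664.
Year 2: DB = ⌊$205,664 × 125%/6⌋ = $42,846; SL = ⌊$182,464/5⌋ = $36,492 → take DB $42,846. Book value $162,818.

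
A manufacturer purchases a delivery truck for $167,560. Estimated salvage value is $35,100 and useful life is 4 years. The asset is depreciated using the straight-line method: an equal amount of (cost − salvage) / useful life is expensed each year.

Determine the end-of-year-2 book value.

Depreciable base = $167,560 − $35,100 = $132,460.
Annual expense = $132,460 / 4 = $33,115.
End of year 1: book value $134,445.
End of year 2: book value $101,330.

$101,330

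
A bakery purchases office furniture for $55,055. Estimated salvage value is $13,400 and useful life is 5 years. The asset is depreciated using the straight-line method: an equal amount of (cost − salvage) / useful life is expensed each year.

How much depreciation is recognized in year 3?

$8,331

Depreciable base = $55,055 − $13,400 = $41,655.
Annual expense = $41,655 / 5 = $8,331.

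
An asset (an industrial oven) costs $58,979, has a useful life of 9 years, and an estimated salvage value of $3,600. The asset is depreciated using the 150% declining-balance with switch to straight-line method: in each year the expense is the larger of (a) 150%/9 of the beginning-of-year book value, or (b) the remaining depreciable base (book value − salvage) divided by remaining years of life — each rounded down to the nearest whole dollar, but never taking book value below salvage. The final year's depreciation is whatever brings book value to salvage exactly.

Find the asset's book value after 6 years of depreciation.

Depreciable base = $58,979 − $3,600 = $55,379.
Year 1: DB = ⌊$58,979 × 150%/9⌋ = $9,829; SL = ⌊$55,379/9⌋ = $6,153 → take DB $9,829. Book value $49,150.
Year 2: DB = ⌊$49,150 × 150%/9⌋ = $8,191; SL = ⌊$45,550/8⌋ = $5,693 → take DB $8,191. Book value $40,959.
Year 3: DB = ⌊$40,959 × 150%/9⌋ = $6,826; SL = ⌊$37,359/7⌋ = $5,337 → take DB $6,826. Book value $34,133.
Year 4: DB = ⌊$34,133 × 150%/9⌋ = $5,688; SL = ⌊$30,533/6⌋ = $5,088 → take DB $5,688. Book value $28,445.
Year 5: DB = ⌊$28,445 × 150%/9⌋ = $4,740; SL = ⌊$24,845/5⌋ = $4,969 → take SL $4,969. Book value $23,476.
Year 6: DB = ⌊$23,476 × 150%/9⌋ = $3,912; SL = ⌊$19,876/4⌋ = $4,969 → take SL $4,969. Book value $18,507.

$18,507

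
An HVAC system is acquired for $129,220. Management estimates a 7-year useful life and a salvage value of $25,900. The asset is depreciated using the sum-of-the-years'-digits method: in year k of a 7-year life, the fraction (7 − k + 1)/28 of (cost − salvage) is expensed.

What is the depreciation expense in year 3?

Depreciable base = $129,220 − $25,900 = $103,320.
Sum of the years' digits = 7+6+5+4+3+2+1 = 28.
Year 1: $103,320 × 7/28 = $25,830. Book value $103,390.
Year 2: $103,320 × 6/28 = $22,140. Book value $81,250.
Year 3: $103,320 × 5/28 = $18,450. Book value $62,800.

$18,450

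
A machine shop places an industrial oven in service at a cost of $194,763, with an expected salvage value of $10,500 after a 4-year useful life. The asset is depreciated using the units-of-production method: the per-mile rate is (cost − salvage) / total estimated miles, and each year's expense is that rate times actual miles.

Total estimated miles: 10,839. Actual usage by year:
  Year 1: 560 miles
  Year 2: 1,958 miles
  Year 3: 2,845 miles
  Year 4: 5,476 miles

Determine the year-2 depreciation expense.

$33,286

Depreciable base = $194,763 − $10,500 = $184,263.
Rate = $184,263 / 10,839 miles = $17 per mile.
Year 1: 560 × $17 = $9,520. Book value $185,243.
Year 2: 1,958 × $17 = $33,286. Book value $151,957.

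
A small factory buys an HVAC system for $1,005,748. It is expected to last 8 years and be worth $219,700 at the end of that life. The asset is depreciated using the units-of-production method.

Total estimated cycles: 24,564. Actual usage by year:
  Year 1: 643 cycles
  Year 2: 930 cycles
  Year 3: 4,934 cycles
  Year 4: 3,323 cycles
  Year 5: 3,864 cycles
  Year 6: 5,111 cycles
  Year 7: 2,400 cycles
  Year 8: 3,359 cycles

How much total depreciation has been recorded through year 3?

$208,224

Depreciable base = $1,005,748 − $219,700 = $786,048.
Rate = $786,048 / 24,564 cycles = $32 per cycle.
Year 1: 643 × $32 = $20,576. Book value $985,172.
Year 2: 930 × $32 = $29,760. Book value $955,412.
Year 3: 4,934 × $32 = $157,888. Book value $797,524.
Accumulated through year 3 = $1,005,748 − $797,524 = $208,224.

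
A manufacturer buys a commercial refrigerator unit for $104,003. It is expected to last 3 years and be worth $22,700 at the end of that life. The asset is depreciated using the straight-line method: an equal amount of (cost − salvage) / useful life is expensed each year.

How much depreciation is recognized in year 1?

Depreciable base = $104,003 − $22,700 = $81,303.
Annual expense = $81,303 / 3 = $27,101.

$27,101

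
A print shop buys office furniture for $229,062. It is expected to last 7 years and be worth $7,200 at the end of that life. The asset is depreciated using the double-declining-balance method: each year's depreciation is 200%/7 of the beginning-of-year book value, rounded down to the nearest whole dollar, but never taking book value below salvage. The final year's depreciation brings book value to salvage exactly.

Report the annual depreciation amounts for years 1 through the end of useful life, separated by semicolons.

Depreciable base = $229,062 − $7,200 = $221,862.
Year 1: ⌊$229,062 × 200%/7⌋ = $65,446. Book value $163,616.
Year 2: ⌊$163,616 × 200%/7⌋ = $46,747. Book value $116,869.
Year 3: ⌊$116,869 × 200%/7⌋ = $33,391. Book value $83,478.
Year 4: ⌊$83,478 × 200%/7⌋ = $23,850. Book value $59,628.
Year 5: ⌊$59,628 × 200%/7⌋ = $17,036. Book value $42,592.
Year 6: ⌊$42,592 × 200%/7⌋ = $12,169. Book value $30,423.
Year 7 (final): $30,423 − $7,200 = $23,223. Book value $7,200.

$65,446; $46,747; $33,391; $23,850; $17,036; $12,169; $23,223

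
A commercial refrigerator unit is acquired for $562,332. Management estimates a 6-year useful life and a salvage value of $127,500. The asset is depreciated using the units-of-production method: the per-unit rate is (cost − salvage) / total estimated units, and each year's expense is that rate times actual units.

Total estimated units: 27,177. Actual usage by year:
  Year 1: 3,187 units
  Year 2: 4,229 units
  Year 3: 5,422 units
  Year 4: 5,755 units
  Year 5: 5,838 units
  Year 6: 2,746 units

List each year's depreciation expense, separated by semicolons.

$50,992; $67,664; $86,752; $92,080; $93,408; $43,936

Depreciable base = $562,332 − $127,500 = $434,832.
Rate = $434,832 / 27,177 units = $16 per unit.
Year 1: 3,187 × $16 = $50,992. Book value $511,340.
Year 2: 4,229 × $16 = $67,664. Book value $443,676.
Year 3: 5,422 × $16 = $86,752. Book value $356,924.
Year 4: 5,755 × $16 = $92,080. Book value $264,844.
Year 5: 5,838 × $16 = $93,408. Book value $171,436.
Year 6: 2,746 × $16 = $43,936. Book value $127,500.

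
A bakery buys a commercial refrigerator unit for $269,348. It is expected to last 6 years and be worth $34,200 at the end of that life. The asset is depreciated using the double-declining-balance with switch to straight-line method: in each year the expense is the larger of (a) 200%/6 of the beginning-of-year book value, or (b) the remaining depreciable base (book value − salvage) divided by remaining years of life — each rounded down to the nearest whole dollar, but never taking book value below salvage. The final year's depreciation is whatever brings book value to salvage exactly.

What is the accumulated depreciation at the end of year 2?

Depreciable base = $269,348 − $34,200 = $235,148.
Year 1: DB = ⌊$269,348 × 200%/6⌋ = $89,782; SL = ⌊$235,148/6⌋ = $39,191 → take DB $89,782. Book value $179,566.
Year 2: DB = ⌊$179,566 × 200%/6⌋ = $59,855; SL = ⌊$145,366/5⌋ = $29,073 → take DB $59,855. Book value $119,711.
Accumulated through year 2 = $269,348 − $119,711 = $149,637.

$149,637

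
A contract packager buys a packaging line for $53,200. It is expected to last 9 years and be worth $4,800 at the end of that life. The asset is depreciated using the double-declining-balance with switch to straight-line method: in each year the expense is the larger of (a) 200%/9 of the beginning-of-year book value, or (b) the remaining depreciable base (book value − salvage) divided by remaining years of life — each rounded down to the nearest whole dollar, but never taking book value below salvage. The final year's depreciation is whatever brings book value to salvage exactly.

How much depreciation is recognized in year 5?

$4,326

Depreciable base = $53,200 − $4,800 = $48,400.
Year 1: DB = ⌊$53,200 × 200%/9⌋ = $11,822; SL = ⌊$48,400/9⌋ = $5,377 → take DB $11,822. Book value $41,378.
Year 2: DB = ⌊$41,378 × 200%/9⌋ = $9,195; SL = ⌊$36,578/8⌋ = $4,572 → take DB $9,195. Book value $32,183.
Year 3: DB = ⌊$32,183 × 200%/9⌋ = $7,151; SL = ⌊$27,383/7⌋ = $3,911 → take DB $7,151. Book value $25,032.
Year 4: DB = ⌊$25,032 × 200%/9⌋ = $5,562; SL = ⌊$20,232/6⌋ = $3,372 → take DB $5,562. Book value $19,470.
Year 5: DB = ⌊$19,470 × 200%/9⌋ = $4,326; SL = ⌊$14,670/5⌋ = $2,934 → take DB $4,326. Book value $15,144.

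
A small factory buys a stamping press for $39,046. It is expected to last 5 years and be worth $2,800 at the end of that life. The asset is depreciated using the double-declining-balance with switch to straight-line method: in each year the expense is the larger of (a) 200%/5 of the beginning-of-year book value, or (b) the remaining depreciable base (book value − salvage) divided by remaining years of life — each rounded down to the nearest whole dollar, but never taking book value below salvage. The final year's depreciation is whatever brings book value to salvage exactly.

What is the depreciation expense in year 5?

Depreciable base = $39,046 − $2,800 = $36,246.
Year 1: DB = ⌊$39,046 × 200%/5⌋ = $15,618; SL = ⌊$36,246/5⌋ = $7,249 → take DB $15,618. Book value $23,428.
Year 2: DB = ⌊$23,428 × 200%/5⌋ = $9,371; SL = ⌊$20,628/4⌋ = $5,157 → take DB $9,371. Book value $14,057.
Year 3: DB = ⌊$14,057 × 200%/5⌋ = $5,622; SL = ⌊$11,257/3⌋ = $3,752 → take DB $5,622. Book value $8,435.
Year 4: DB = ⌊$8,435 × 200%/5⌋ = $3,374; SL = ⌊$5,635/2⌋ = $2,817 → take DB $3,374. Book value $5,061.
Year 5 (final): $5,061 − $2,800 = $2,261. Book value $2,800.

$2,261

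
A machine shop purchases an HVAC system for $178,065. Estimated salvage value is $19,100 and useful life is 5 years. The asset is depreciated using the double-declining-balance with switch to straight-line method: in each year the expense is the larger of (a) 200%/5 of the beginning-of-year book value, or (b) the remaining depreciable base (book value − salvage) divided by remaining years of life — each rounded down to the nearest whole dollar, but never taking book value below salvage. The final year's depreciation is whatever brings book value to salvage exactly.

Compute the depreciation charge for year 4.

Depreciable base = $178,065 − $19,100 = $158,965.
Year 1: DB = ⌊$178,065 × 200%/5⌋ = $71,226; SL = ⌊$158,965/5⌋ = $31,793 → take DB $71,226. Book value $106,839.
Year 2: DB = ⌊$106,839 × 200%/5⌋ = $42,735; SL = ⌊$87,739/4⌋ = $21,934 → take DB $42,735. Book value $64,104.
Year 3: DB = ⌊$64,104 × 200%/5⌋ = $25,641; SL = ⌊$45,004/3⌋ = $15,001 → take DB $25,641. Book value $38,463.
Year 4: DB = ⌊$38,463 × 200%/5⌋ = $15,385; SL = ⌊$19,363/2⌋ = $9,681 → take DB $15,385. Book value $23,078.

$15,385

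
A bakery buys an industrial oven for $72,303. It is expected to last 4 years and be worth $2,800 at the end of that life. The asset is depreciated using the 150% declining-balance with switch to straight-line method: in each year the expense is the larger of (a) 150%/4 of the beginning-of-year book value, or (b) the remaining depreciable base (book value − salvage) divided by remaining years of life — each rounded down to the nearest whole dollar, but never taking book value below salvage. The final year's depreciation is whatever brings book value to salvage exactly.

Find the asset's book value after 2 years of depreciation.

$28,244

Depreciable base = $72,303 − $2,800 = $69,503.
Year 1: DB = ⌊$72,303 × 150%/4⌋ = $27,113; SL = ⌊$69,503/4⌋ = $17,375 → take DB $27,113. Book value $45,190.
Year 2: DB = ⌊$45,190 × 150%/4⌋ = $16,946; SL = ⌊$42,390/3⌋ = $14,130 → take DB $16,946. Book value $28,244.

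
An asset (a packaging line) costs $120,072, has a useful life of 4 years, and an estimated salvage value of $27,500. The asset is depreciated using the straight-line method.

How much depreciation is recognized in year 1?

$23,143

Depreciable base = $120,072 − $27,500 = $92,572.
Annual expense = $92,572 / 4 = $23,143.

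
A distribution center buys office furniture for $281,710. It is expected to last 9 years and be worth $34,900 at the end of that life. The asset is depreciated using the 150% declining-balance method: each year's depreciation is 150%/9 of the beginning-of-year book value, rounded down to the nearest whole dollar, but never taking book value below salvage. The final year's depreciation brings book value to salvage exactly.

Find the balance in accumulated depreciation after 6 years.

Depreciable base = $281,710 − $34,900 = $246,810.
Year 1: ⌊$281,710 × 150%/9⌋ = $46,951. Book value $234,759.
Year 2: ⌊$234,759 × 150%/9⌋ = $39,126. Book value $195,633.
Year 3: ⌊$195,633 × 150%/9⌋ = $32,605. Book value $163,028.
Year 4: ⌊$163,028 × 150%/9⌋ = $27,171. Book value $135,857.
Year 5: ⌊$135,857 × 150%/9⌋ = $22,642. Book value $113,215.
Year 6: ⌊$113,215 × 150%/9⌋ = $18,869. Book value $94,346.
Accumulated through year 6 = $281,710 − $94,346 = $187,364.

$187,364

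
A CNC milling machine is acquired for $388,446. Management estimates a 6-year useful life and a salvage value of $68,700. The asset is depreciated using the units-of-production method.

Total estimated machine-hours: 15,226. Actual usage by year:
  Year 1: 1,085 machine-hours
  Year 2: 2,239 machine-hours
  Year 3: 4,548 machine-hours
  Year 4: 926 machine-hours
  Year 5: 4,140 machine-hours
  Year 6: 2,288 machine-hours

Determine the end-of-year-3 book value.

$223,134

Depreciable base = $388,446 − $68,700 = $319,746.
Rate = $319,746 / 15,226 machine-hours = $21 per machine-hour.
Year 1: 1,085 × $21 = $22,785. Book value $365,661.
Year 2: 2,239 × $21 = $47,019. Book value $318,642.
Year 3: 4,548 × $21 = $95,508. Book value $223,134.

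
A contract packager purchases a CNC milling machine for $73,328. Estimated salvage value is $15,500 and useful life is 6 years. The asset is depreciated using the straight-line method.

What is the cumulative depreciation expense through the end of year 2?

Depreciable base = $73,328 − $15,500 = $57,828.
Annual expense = $57,828 / 6 = $9,638.
End of year 1: book value $63,690.
End of year 2: book value $54,052.
Accumulated through year 2 = $73,328 − $54,052 = $19,276.

$19,276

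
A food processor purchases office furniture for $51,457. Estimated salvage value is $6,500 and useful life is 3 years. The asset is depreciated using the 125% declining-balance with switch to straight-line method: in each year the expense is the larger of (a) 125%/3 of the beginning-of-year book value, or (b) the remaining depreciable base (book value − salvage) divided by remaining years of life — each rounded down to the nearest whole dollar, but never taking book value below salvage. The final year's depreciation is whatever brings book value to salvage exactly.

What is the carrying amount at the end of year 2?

Depreciable base = $51,457 − $6,500 = $44,957.
Year 1: DB = ⌊$51,457 × 125%/3⌋ = $21,440; SL = ⌊$44,957/3⌋ = $14,985 → take DB $21,440. Book value $30,017.
Year 2: DB = ⌊$30,017 × 125%/3⌋ = $12,507; SL = ⌊$23,517/2⌋ = $11,758 → take DB $12,507. Book value $17,510.

$17,510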